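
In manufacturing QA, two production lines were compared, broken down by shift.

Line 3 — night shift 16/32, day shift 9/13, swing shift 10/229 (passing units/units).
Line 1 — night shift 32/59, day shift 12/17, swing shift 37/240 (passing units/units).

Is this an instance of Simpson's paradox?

No

Night shift: Line 3 16/32 = 50.0%, Line 1 32/59 = 54.2% → Line 1
Day shift: Line 3 9/13 = 69.2%, Line 1 12/17 = 70.6% → Line 1
Swing shift: Line 3 10/229 = 4.4%, Line 1 37/240 = 15.4% → Line 1
Overall: Line 3 35/274 = 12.8%, Line 1 81/316 = 25.6% → Line 1
Line 1 wins overall and in every shift group — no reversal.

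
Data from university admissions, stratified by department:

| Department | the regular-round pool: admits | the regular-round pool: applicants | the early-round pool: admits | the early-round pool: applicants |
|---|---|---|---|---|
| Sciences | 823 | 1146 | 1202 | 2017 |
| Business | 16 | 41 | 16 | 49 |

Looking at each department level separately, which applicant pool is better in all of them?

the regular-round pool

Sciences: the regular-round pool 823/1146 = 71.8%, the early-round pool 1202/2017 = 59.6% → the regular-round pool
Business: the regular-round pool 16/41 = 39.0%, the early-round pool 16/49 = 32.7% → the regular-round pool
The regular-round pool has the higher rate in both groups.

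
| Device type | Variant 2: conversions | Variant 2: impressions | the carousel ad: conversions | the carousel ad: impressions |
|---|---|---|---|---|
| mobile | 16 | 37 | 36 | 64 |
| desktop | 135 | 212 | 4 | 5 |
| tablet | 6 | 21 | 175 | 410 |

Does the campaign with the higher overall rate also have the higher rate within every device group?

Mobile: Variant 2 16/37 = 43.2%, the carousel ad 36/64 = 56.2% → the carousel ad
Desktop: Variant 2 135/212 = 63.7%, the carousel ad 4/5 = 80.0% → the carousel ad
Tablet: Variant 2 6/21 = 28.6%, the carousel ad 175/410 = 42.7% → the carousel ad
Overall: Variant 2 157/270 = 58.1%, the carousel ad 215/479 = 44.9% → Variant 2
The carousel ad wins each device group but Variant 2 wins overall — the comparison reverses. The carousel ad's impressions skew toward tablet, which has a lower base rate.

No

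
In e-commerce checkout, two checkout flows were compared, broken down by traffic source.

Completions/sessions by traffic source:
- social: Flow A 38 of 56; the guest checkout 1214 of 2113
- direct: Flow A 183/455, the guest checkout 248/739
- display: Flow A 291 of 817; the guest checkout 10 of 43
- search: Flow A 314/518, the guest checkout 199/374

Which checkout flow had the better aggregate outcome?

Social: Flow A 38/56 = 67.9%, the guest checkout 1214/2113 = 57.5% → Flow A
Direct: Flow A 183/455 = 40.2%, the guest checkout 248/739 = 33.6% → Flow A
Display: Flow A 291/817 = 35.6%, the guest checkout 10/43 = 23.3% → Flow A
Search: Flow A 314/518 = 60.6%, the guest checkout 199/374 = 53.2% → Flow A
Overall: Flow A 826/1846 = 44.7%, the guest checkout 1671/3269 = 51.1% → the guest checkout
(Flow A wins every traffic group but the guest checkout wins overall — Flow A's sessions skew toward the low-rate display group.)

the guest checkout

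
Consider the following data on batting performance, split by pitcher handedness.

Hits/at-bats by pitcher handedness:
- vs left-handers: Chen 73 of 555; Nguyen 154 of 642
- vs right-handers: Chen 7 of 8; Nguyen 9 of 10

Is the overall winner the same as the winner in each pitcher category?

Yes

Vs left-handers: Chen 73/555 = 13.2%, Nguyen 154/642 = 24.0% → Nguyen
Vs right-handers: Chen 7/8 = 87.5%, Nguyen 9/10 = 90.0% → Nguyen
Overall: Chen 80/563 = 14.2%, Nguyen 163/652 = 25.0% → Nguyen
Nguyen wins overall and in every pitcher group — no reversal.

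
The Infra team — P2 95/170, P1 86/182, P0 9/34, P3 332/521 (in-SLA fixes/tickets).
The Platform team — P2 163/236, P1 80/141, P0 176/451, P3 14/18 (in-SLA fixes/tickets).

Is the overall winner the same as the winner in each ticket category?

No

P2: the Infra team 95/170 = 55.9%, the Platform team 163/236 = 69.1% → the Platform team
P1: the Infra team 86/182 = 47.3%, the Platform team 80/141 = 56.7% → the Platform team
P0: the Infra team 9/34 = 26.5%, the Platform team 176/451 = 39.0% → the Platform team
P3: the Infra team 332/521 = 63.7%, the Platform team 14/18 = 77.8% → the Platform team
Overall: the Infra team 522/907 = 57.6%, the Platform team 433/846 = 51.2% → the Infra team
The Platform team wins each ticket group but the Infra team wins overall — the comparison reverses. The Platform team's tickets skew toward P0, which has a lower base rate.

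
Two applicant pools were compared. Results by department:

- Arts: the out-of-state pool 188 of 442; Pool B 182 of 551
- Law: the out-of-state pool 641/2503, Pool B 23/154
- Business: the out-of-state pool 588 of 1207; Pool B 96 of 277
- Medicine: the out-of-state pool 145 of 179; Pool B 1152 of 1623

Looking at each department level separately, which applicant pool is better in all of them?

Arts: the out-of-state pool 188/442 = 42.5%, Pool B 182/551 = 33.0% → the out-of-state pool
Law: the out-of-state pool 641/2503 = 25.6%, Pool B 23/154 = 14.9% → the out-of-state pool
Business: the out-of-state pool 588/1207 = 48.7%, Pool B 96/277 = 34.7% → the out-of-state pool
Medicine: the out-of-state pool 145/179 = 81.0%, Pool B 1152/1623 = 71.0% → the out-of-state pool
The out-of-state pool has the higher rate in all 4 groups.

the out-of-state pool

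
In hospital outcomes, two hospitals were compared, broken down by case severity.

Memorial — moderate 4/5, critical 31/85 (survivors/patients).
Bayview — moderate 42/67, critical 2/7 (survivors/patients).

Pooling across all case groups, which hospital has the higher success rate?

Moderate: Memorial 4/5 = 80.0%, Bayview 42/67 = 62.7% → Memorial
Critical: Memorial 31/85 = 36.5%, Bayview 2/7 = 28.6% → Memorial
Overall: Memorial 35/90 = 38.9%, Bayview 44/74 = 59.5% → Bayview
(Memorial wins every case group but Bayview wins overall — Memorial's patients skew toward the low-rate critical group.)

Bayview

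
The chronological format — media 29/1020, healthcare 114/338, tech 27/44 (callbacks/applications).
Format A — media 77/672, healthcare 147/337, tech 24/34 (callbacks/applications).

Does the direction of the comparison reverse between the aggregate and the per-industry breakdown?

No

Media: the chronological format 29/1020 = 2.8%, Format A 77/672 = 11.5% → Format A
Healthcare: the chronological format 114/338 = 33.7%, Format A 147/337 = 43.6% → Format A
Tech: the chronological format 27/44 = 61.4%, Format A 24/34 = 70.6% → Format A
Overall: the chronological format 170/1402 = 12.1%, Format A 248/1043 = 23.8% → Format A
Format A wins overall and in every industry group — no reversal.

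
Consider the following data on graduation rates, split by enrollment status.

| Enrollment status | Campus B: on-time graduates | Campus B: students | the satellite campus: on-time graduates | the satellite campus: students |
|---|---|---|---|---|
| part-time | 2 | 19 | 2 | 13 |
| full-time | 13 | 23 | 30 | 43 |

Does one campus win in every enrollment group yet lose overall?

Part-time: Campus B 2/19 = 10.5%, the satellite campus 2/13 = 15.4% → the satellite campus
Full-time: Campus B 13/23 = 56.5%, the satellite campus 30/43 = 69.8% → the satellite campus
Overall: Campus B 15/42 = 35.7%, the satellite campus 32/56 = 57.1% → the satellite campus
The satellite campus wins overall and in every enrollment group — no reversal.

No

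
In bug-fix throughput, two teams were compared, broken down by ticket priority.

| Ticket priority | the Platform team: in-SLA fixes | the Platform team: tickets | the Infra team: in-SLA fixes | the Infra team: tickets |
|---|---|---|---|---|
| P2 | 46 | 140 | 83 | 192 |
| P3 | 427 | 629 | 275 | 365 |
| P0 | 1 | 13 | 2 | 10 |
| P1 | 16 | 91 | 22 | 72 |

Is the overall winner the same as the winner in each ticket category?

P2: the Platform team 46/140 = 32.9%, the Infra team 83/192 = 43.2% → the Infra team
P3: the Platform team 427/629 = 67.9%, the Infra team 275/365 = 75.3% → the Infra team
P0: the Platform team 1/13 = 7.7%, the Infra team 2/10 = 20.0% → the Infra team
P1: the Platform team 16/91 = 17.6%, the Infra team 22/72 = 30.6% → the Infra team
Overall: the Platform team 490/873 = 56.1%, the Infra team 382/639 = 59.8% → the Infra team
The Infra team wins overall and in every ticket group — no reversal.

Yes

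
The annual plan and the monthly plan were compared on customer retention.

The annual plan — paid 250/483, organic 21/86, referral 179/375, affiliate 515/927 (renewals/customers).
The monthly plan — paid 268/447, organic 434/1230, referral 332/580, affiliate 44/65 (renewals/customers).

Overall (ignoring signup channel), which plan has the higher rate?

the annual plan

Paid: the annual plan 250/483 = 51.8%, the monthly plan 268/447 = 60.0% → the monthly plan
Organic: the annual plan 21/86 = 24.4%, the monthly plan 434/1230 = 35.3% → the monthly plan
Referral: the annual plan 179/375 = 47.7%, the monthly plan 332/580 = 57.2% → the monthly plan
Affiliate: the annual plan 515/927 = 55.6%, the monthly plan 44/65 = 67.7% → the monthly plan
Overall: the annual plan 965/1871 = 51.6%, the monthly plan 1078/2322 = 46.4% → the annual plan
(The monthly plan wins every signup group but the annual plan wins overall — the monthly plan's customers skew toward the low-rate organic group.)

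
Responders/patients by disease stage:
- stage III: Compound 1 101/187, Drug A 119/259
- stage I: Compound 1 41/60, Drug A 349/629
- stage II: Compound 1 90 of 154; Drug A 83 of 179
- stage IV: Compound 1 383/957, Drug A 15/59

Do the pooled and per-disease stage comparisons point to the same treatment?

No

Stage III: Compound 1 101/187 = 54.0%, Drug A 119/259 = 45.9% → Compound 1
Stage I: Compound 1 41/60 = 68.3%, Drug A 349/629 = 55.5% → Compound 1
Stage II: Compound 1 90/154 = 58.4%, Drug A 83/179 = 46.4% → Compound 1
Stage IV: Compound 1 383/957 = 40.0%, Drug A 15/59 = 25.4% → Compound 1
Overall: Compound 1 615/1358 = 45.3%, Drug A 566/1126 = 50.3% → Drug A
Compound 1 wins each disease group but Drug A wins overall — the comparison reverses. Compound 1's patients skew toward stage IV, which has a lower base rate.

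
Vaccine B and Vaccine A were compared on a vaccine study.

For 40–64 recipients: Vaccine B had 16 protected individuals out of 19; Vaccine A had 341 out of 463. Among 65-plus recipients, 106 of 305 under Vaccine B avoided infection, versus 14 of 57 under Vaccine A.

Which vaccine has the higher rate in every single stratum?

Vaccine B

40–64: Vaccine B 16/19 = 84.2%, Vaccine A 341/463 = 73.7% → Vaccine B
65-plus: Vaccine B 106/305 = 34.8%, Vaccine A 14/57 = 24.6% → Vaccine B
Vaccine B has the higher rate in both groups.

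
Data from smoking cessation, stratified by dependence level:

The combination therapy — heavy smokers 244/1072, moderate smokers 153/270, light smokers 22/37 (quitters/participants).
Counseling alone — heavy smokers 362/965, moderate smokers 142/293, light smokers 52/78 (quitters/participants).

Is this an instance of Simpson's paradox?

Heavy smokers: the combination therapy 244/1072 = 22.8%, counseling alone 362/965 = 37.5% → counseling alone
Moderate smokers: the combination therapy 153/270 = 56.7%, counseling alone 142/293 = 48.5% → the combination therapy
Light smokers: the combination therapy 22/37 = 59.5%, counseling alone 52/78 = 66.7% → counseling alone
Overall: the combination therapy 419/1379 = 30.4%, counseling alone 556/1336 = 41.6% → counseling alone
Neither sweeps: the combination therapy wins 1 of 3 groups, counseling alone wins 2. Counseling alone wins overall but not every group — no Simpson reversal.

No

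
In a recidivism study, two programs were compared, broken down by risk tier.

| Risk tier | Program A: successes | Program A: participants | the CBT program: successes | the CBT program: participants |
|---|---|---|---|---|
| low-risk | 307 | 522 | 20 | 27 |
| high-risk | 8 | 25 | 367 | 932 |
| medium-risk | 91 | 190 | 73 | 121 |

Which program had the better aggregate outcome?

Program A

Low-risk: Program A 307/522 = 58.8%, the CBT program 20/27 = 74.1% → the CBT program
High-risk: Program A 8/25 = 32.0%, the CBT program 367/932 = 39.4% → the CBT program
Medium-risk: Program A 91/190 = 47.9%, the CBT program 73/121 = 60.3% → the CBT program
Overall: Program A 406/737 = 55.1%, the CBT program 460/1080 = 42.6% → Program A
(The CBT program wins every risk group but Program A wins overall — the CBT program's participants skew toward the low-rate high-risk group.)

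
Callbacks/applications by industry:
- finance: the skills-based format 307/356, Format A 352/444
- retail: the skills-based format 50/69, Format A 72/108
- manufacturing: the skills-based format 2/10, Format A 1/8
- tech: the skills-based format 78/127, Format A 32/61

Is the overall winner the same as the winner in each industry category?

Yes

Finance: the skills-based format 307/356 = 86.2%, Format A 352/444 = 79.3% → the skills-based format
Retail: the skills-based format 50/69 = 72.5%, Format A 72/108 = 66.7% → the skills-based format
Manufacturing: the skills-based format 2/10 = 20.0%, Format A 1/8 = 12.5% → the skills-based format
Tech: the skills-based format 78/127 = 61.4%, Format A 32/61 = 52.5% → the skills-based format
Overall: the skills-based format 437/562 = 77.8%, Format A 457/621 = 73.6% → the skills-based format
The skills-based format wins overall and in every industry group — no reversal.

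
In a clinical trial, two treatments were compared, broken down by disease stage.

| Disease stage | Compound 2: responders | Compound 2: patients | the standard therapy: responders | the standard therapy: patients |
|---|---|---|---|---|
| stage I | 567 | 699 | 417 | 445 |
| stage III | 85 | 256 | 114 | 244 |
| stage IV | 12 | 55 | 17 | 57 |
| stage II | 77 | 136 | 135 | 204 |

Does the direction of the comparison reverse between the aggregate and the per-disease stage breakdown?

No

Stage I: Compound 2 567/699 = 81.1%, the standard therapy 417/445 = 93.7% → the standard therapy
Stage III: Compound 2 85/256 = 33.2%, the standard therapy 114/244 = 46.7% → the standard therapy
Stage IV: Compound 2 12/55 = 21.8%, the standard therapy 17/57 = 29.8% → the standard therapy
Stage II: Compound 2 77/136 = 56.6%, the standard therapy 135/204 = 66.2% → the standard therapy
Overall: Compound 2 741/1146 = 64.7%, the standard therapy 683/950 = 71.9% → the standard therapy
The standard therapy wins overall and in every disease group — no reversal.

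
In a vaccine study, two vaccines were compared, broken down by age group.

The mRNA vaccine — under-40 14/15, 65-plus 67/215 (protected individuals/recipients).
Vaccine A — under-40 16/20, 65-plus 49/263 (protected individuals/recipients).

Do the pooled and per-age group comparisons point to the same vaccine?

Yes

Under-40: the mRNA vaccine 14/15 = 93.3%, Vaccine A 16/20 = 80.0% → the mRNA vaccine
65-plus: the mRNA vaccine 67/215 = 31.2%, Vaccine A 49/263 = 18.6% → the mRNA vaccine
Overall: the mRNA vaccine 81/230 = 35.2%, Vaccine A 65/283 = 23.0% → the mRNA vaccine
The mRNA vaccine wins overall and in every age group — no reversal.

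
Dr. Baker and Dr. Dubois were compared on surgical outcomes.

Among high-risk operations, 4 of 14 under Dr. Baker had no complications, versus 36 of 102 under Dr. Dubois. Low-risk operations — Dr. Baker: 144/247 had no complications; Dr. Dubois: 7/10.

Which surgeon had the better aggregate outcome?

Dr. Baker

High-risk: Dr. Baker 4/14 = 28.6%, Dr. Dubois 36/102 = 35.3% → Dr. Dubois
Low-risk: Dr. Baker 144/247 = 58.3%, Dr. Dubois 7/10 = 70.0% → Dr. Dubois
Overall: Dr. Baker 148/261 = 56.7%, Dr. Dubois 43/112 = 38.4% → Dr. Baker
(Dr. Dubois wins every patient risk group but Dr. Baker wins overall — Dr. Dubois's operations skew toward the low-rate high-risk group.)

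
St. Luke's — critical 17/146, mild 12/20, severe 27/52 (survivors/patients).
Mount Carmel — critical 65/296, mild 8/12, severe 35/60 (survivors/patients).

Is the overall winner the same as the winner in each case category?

Yes

Critical: St. Luke's 17/146 = 11.6%, Mount Carmel 65/296 = 22.0% → Mount Carmel
Mild: St. Luke's 12/20 = 60.0%, Mount Carmel 8/12 = 66.7% → Mount Carmel
Severe: St. Luke's 27/52 = 51.9%, Mount Carmel 35/60 = 58.3% → Mount Carmel
Overall: St. Luke's 56/218 = 25.7%, Mount Carmel 108/368 = 29.3% → Mount Carmel
Mount Carmel wins overall and in every case group — no reversal.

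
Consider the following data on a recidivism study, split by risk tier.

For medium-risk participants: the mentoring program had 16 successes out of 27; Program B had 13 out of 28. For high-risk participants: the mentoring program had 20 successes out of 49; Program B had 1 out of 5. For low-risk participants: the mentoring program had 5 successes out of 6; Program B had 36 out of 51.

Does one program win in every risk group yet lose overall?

Yes

Medium-risk: the mentoring program 16/27 = 59.3%, Program B 13/28 = 46.4% → the mentoring program
High-risk: the mentoring program 20/49 = 40.8%, Program B 1/5 = 20.0% → the mentoring program
Low-risk: the mentoring program 5/6 = 83.3%, Program B 36/51 = 70.6% → the mentoring program
Overall: the mentoring program 41/82 = 50.0%, Program B 50/84 = 59.5% → Program B
The mentoring program wins each risk group but Program B wins overall — the comparison reverses. The mentoring program's participants skew toward high-risk, which has a lower base rate.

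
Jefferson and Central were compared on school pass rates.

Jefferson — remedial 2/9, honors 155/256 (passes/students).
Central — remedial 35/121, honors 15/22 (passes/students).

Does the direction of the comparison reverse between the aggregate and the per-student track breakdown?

Yes

Remedial: Jefferson 2/9 = 22.2%, Central 35/121 = 28.9% → Central
Honors: Jefferson 155/256 = 60.5%, Central 15/22 = 68.2% → Central
Overall: Jefferson 157/265 = 59.2%, Central 50/143 = 35.0% → Jefferson
Central wins each student group but Jefferson wins overall — the comparison reverses. Central's students skew toward remedial, which has a lower base rate.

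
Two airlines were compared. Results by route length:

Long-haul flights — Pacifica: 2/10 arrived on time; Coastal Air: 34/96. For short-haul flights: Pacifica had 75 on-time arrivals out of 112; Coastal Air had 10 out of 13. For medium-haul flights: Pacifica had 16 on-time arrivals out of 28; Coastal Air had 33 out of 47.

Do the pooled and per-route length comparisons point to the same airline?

No

Long-haul: Pacifica 2/10 = 20.0%, Coastal Air 34/96 = 35.4% → Coastal Air
Short-haul: Pacifica 75/112 = 67.0%, Coastal Air 10/13 = 76.9% → Coastal Air
Medium-haul: Pacifica 16/28 = 57.1%, Coastal Air 33/47 = 70.2% → Coastal Air
Overall: Pacifica 93/150 = 62.0%, Coastal Air 77/156 = 49.4% → Pacifica
Coastal Air wins each route group but Pacifica wins overall — the comparison reverses. Coastal Air's flights skew toward long-haul, which has a lower base rate.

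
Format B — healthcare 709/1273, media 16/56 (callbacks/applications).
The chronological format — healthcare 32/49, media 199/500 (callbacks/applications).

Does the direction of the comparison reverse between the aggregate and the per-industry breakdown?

Healthcare: Format B 709/1273 = 55.7%, the chronological format 32/49 = 65.3% → the chronological format
Media: Format B 16/56 = 28.6%, the chronological format 199/500 = 39.8% → the chronological format
Overall: Format B 725/1329 = 54.6%, the chronological format 231/549 = 42.1% → Format B
The chronological format wins each industry group but Format B wins overall — the comparison reverses. The chronological format's applications skew toward media, which has a lower base rate.

Yes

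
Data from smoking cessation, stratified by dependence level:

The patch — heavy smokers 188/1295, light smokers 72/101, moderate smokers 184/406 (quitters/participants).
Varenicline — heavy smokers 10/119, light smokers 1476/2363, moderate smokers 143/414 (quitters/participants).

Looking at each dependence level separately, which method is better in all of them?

the patch

Heavy smokers: the patch 188/1295 = 14.5%, varenicline 10/119 = 8.4% → the patch
Light smokers: the patch 72/101 = 71.3%, varenicline 1476/2363 = 62.5% → the patch
Moderate smokers: the patch 184/406 = 45.3%, varenicline 143/414 = 34.5% → the patch
The patch has the higher rate in all 3 groups.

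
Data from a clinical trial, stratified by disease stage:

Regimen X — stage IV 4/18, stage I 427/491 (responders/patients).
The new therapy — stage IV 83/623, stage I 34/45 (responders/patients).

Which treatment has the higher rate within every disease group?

Stage IV: Regimen X 4/18 = 22.2%, the new therapy 83/623 = 13.3% → Regimen X
Stage I: Regimen X 427/491 = 87.0%, the new therapy 34/45 = 75.6% → Regimen X
Regimen X has the higher rate in both groups.

Regimen X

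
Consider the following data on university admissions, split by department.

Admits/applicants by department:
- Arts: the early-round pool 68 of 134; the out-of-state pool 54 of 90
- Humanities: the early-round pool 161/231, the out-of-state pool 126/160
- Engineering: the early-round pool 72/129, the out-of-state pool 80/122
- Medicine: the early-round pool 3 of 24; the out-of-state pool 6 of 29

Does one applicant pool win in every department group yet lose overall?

Arts: the early-round pool 68/134 = 50.7%, the out-of-state pool 54/90 = 60.0% → the out-of-state pool
Humanities: the early-round pool 161/231 = 69.7%, the out-of-state pool 126/160 = 78.8% → the out-of-state pool
Engineering: the early-round pool 72/129 = 55.8%, the out-of-state pool 80/122 = 65.6% → the out-of-state pool
Medicine: the early-round pool 3/24 = 12.5%, the out-of-state pool 6/29 = 20.7% → the out-of-state pool
Overall: the early-round pool 304/518 = 58.7%, the out-of-state pool 266/401 = 66.3% → the out-of-state pool
The out-of-state pool wins overall and in every department group — no reversal.

No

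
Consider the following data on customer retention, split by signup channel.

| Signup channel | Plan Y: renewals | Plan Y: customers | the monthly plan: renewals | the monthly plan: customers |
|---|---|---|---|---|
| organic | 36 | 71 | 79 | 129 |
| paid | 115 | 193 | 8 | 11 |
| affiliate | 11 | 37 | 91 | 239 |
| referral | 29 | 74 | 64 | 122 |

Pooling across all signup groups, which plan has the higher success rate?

Plan Y

Organic: Plan Y 36/71 = 50.7%, the monthly plan 79/129 = 61.2% → the monthly plan
Paid: Plan Y 115/193 = 59.6%, the monthly plan 8/11 = 72.7% → the monthly plan
Affiliate: Plan Y 11/37 = 29.7%, the monthly plan 91/239 = 38.1% → the monthly plan
Referral: Plan Y 29/74 = 39.2%, the monthly plan 64/122 = 52.5% → the monthly plan
Overall: Plan Y 191/375 = 50.9%, the monthly plan 242/501 = 48.3% → Plan Y
(The monthly plan wins every signup group but Plan Y wins overall — the monthly plan's customers skew toward the low-rate affiliate group.)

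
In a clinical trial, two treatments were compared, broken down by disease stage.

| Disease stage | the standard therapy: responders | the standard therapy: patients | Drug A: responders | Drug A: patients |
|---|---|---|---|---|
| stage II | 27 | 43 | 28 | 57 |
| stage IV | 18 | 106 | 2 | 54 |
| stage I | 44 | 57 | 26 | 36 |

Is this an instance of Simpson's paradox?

Stage II: the standard therapy 27/43 = 62.8%, Drug A 28/57 = 49.1% → the standard therapy
Stage IV: the standard therapy 18/106 = 17.0%, Drug A 2/54 = 3.7% → the standard therapy
Stage I: the standard therapy 44/57 = 77.2%, Drug A 26/36 = 72.2% → the standard therapy
Overall: the standard therapy 89/206 = 43.2%, Drug A 56/147 = 38.1% → the standard therapy
The standard therapy wins overall and in every disease group — no reversal.

No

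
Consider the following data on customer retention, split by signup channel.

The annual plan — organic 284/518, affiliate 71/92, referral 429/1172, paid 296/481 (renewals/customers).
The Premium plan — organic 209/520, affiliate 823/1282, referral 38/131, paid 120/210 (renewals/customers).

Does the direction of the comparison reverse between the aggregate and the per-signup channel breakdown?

Organic: the annual plan 284/518 = 54.8%, the Premium plan 209/520 = 40.2% → the annual plan
Affiliate: the annual plan 71/92 = 77.2%, the Premium plan 823/1282 = 64.2% → the annual plan
Referral: the annual plan 429/1172 = 36.6%, the Premium plan 38/131 = 29.0% → the annual plan
Paid: the annual plan 296/481 = 61.5%, the Premium plan 120/210 = 57.1% → the annual plan
Overall: the annual plan 1080/2263 = 47.7%, the Premium plan 1190/2143 = 55.5% → the Premium plan
The annual plan wins each signup group but the Premium plan wins overall — the comparison reverses. The annual plan's customers skew toward referral, which has a lower base rate.

Yes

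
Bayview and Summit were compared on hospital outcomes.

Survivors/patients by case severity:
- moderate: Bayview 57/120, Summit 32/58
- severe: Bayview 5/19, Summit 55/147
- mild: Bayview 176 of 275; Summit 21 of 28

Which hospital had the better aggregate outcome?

Moderate: Bayview 57/120 = 47.5%, Summit 32/58 = 55.2% → Summit
Severe: Bayview 5/19 = 26.3%, Summit 55/147 = 37.4% → Summit
Mild: Bayview 176/275 = 64.0%, Summit 21/28 = 75.0% → Summit
Overall: Bayview 238/414 = 57.5%, Summit 108/233 = 46.4% → Bayview
(Summit wins every case group but Bayview wins overall — Summit's patients skew toward the low-rate severe group.)

Bayview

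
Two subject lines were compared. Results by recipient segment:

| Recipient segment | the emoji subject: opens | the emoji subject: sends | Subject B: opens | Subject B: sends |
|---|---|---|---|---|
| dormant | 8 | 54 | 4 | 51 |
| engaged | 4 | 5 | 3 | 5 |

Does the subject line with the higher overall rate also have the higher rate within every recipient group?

Yes

Dormant: the emoji subject 8/54 = 14.8%, Subject B 4/51 = 7.8% → the emoji subject
Engaged: the emoji subject 4/5 = 80.0%, Subject B 3/5 = 60.0% → the emoji subject
Overall: the emoji subject 12/59 = 20.3%, Subject B 7/56 = 12.5% → the emoji subject
The emoji subject wins overall and in every recipient group — no reversal.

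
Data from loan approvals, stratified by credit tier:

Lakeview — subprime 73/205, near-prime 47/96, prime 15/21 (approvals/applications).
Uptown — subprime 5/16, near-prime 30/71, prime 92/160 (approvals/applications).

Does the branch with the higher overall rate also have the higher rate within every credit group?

Subprime: Lakeview 73/205 = 35.6%, Uptown 5/16 = 31.2% → Lakeview
Near-prime: Lakeview 47/96 = 49.0%, Uptown 30/71 = 42.3% → Lakeview
Prime: Lakeview 15/21 = 71.4%, Uptown 92/160 = 57.5% → Lakeview
Overall: Lakeview 135/322 = 41.9%, Uptown 127/247 = 51.4% → Uptown
Lakeview wins each credit group but Uptown wins overall — the comparison reverses. Lakeview's applications skew toward subprime, which has a lower base rate.

No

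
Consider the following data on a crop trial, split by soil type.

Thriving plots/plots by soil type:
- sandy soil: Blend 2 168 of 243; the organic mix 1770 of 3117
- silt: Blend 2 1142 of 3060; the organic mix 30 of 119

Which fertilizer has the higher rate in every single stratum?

Sandy soil: Blend 2 168/243 = 69.1%, the organic mix 1770/3117 = 56.8% → Blend 2
Silt: Blend 2 1142/3060 = 37.3%, the organic mix 30/119 = 25.2% → Blend 2
Blend 2 has the higher rate in both groups.

Blend 2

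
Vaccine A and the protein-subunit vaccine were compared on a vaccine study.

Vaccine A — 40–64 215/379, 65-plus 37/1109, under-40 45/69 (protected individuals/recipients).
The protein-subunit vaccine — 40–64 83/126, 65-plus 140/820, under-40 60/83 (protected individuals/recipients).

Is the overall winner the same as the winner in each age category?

40–64: Vaccine A 215/379 = 56.7%, the protein-subunit vaccine 83/126 = 65.9% → the protein-subunit vaccine
65-plus: Vaccine A 37/1109 = 3.3%, the protein-subunit vaccine 140/820 = 17.1% → the protein-subunit vaccine
Under-40: Vaccine A 45/69 = 65.2%, the protein-subunit vaccine 60/83 = 72.3% → the protein-subunit vaccine
Overall: Vaccine A 297/1557 = 19.1%, the protein-subunit vaccine 283/1029 = 27.5% → the protein-subunit vaccine
The protein-subunit vaccine wins overall and in every age group — no reversal.

Yes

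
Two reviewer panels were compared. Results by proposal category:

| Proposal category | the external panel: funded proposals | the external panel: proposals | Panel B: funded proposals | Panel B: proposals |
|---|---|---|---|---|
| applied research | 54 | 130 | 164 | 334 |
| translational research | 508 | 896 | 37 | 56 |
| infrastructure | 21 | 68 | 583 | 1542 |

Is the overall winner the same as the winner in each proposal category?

Applied research: the external panel 54/130 = 41.5%, Panel B 164/334 = 49.1% → Panel B
Translational research: the external panel 508/896 = 56.7%, Panel B 37/56 = 66.1% → Panel B
Infrastructure: the external panel 21/68 = 30.9%, Panel B 583/1542 = 37.8% → Panel B
Overall: the external panel 583/1094 = 53.3%, Panel B 784/1932 = 40.6% → the external panel
Panel B wins each proposal group but the external panel wins overall — the comparison reverses. Panel B's proposals skew toward infrastructure, which has a lower base rate.

No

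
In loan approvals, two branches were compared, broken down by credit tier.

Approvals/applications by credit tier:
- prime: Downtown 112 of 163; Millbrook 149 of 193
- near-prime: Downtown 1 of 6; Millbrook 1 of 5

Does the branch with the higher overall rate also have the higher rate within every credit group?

Prime: Downtown 112/163 = 68.7%, Millbrook 149/193 = 77.2% → Millbrook
Near-prime: Downtown 1/6 = 16.7%, Millbrook 1/5 = 20.0% → Millbrook
Overall: Downtown 113/169 = 66.9%, Millbrook 150/198 = 75.8% → Millbrook
Millbrook wins overall and in every credit group — no reversal.

Yes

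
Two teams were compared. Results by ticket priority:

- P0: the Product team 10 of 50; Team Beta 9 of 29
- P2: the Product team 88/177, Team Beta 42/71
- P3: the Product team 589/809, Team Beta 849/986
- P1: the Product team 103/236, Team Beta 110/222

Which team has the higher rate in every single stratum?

Team Beta

P0: the Product team 10/50 = 20.0%, Team Beta 9/29 = 31.0% → Team Beta
P2: the Product team 88/177 = 49.7%, Team Beta 42/71 = 59.2% → Team Beta
P3: the Product team 589/809 = 72.8%, Team Beta 849/986 = 86.1% → Team Beta
P1: the Product team 103/236 = 43.6%, Team Beta 110/222 = 49.5% → Team Beta
Team Beta has the higher rate in all 4 groups.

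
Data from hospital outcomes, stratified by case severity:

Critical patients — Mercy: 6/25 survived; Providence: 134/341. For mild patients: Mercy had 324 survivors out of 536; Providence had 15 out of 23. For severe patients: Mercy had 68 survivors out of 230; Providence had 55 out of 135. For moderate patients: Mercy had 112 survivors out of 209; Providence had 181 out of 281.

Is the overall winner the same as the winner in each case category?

No

Critical: Mercy 6/25 = 24.0%, Providence 134/341 = 39.3% → Providence
Mild: Mercy 324/536 = 60.4%, Providence 15/23 = 65.2% → Providence
Severe: Mercy 68/230 = 29.6%, Providence 55/135 = 40.7% → Providence
Moderate: Mercy 112/209 = 53.6%, Providence 181/281 = 64.4% → Providence
Overall: Mercy 510/1000 = 51.0%, Providence 385/780 = 49.4% → Mercy
Providence wins each case group but Mercy wins overall — the comparison reverses. Providence's patients skew toward critical, which has a lower base rate.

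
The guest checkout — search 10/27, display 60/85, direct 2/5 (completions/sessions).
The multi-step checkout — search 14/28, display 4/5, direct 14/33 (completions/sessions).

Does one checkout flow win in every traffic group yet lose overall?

Search: the guest checkout 10/27 = 37.0%, the multi-step checkout 14/28 = 50.0% → the multi-step checkout
Display: the guest checkout 60/85 = 70.6%, the multi-step checkout 4/5 = 80.0% → the multi-step checkout
Direct: the guest checkout 2/5 = 40.0%, the multi-step checkout 14/33 = 42.4% → the multi-step checkout
Overall: the guest checkout 72/117 = 61.5%, the multi-step checkout 32/66 = 48.5% → the guest checkout
The multi-step checkout wins each traffic group but the guest checkout wins overall — the comparison reverses. The multi-step checkout's sessions skew toward direct, which has a lower base rate.

Yes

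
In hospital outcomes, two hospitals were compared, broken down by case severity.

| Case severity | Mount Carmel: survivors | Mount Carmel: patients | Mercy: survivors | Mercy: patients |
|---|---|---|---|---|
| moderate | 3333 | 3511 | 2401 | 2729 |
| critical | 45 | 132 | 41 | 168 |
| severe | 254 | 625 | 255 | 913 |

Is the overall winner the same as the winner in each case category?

Moderate: Mount Carmel 3333/3511 = 94.9%, Mercy 2401/2729 = 88.0% → Mount Carmel
Critical: Mount Carmel 45/132 = 34.1%, Mercy 41/168 = 24.4% → Mount Carmel
Severe: Mount Carmel 254/625 = 40.6%, Mercy 255/913 = 27.9% → Mount Carmel
Overall: Mount Carmel 3632/4268 = 85.1%, Mercy 2697/3810 = 70.8% → Mount Carmel
Mount Carmel wins overall and in every case group — no reversal.

Yes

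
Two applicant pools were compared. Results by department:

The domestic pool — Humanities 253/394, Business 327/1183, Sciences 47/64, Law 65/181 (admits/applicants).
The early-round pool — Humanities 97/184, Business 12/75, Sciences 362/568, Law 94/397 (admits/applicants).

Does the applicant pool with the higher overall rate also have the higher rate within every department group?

Humanities: the domestic pool 253/394 = 64.2%, the early-round pool 97/184 = 52.7% → the domestic pool
Business: the domestic pool 327/1183 = 27.6%, the early-round pool 12/75 = 16.0% → the domestic pool
Sciences: the domestic pool 47/64 = 73.4%, the early-round pool 362/568 = 63.7% → the domestic pool
Law: the domestic pool 65/181 = 35.9%, the early-round pool 94/397 = 23.7% → the domestic pool
Overall: the domestic pool 692/1822 = 38.0%, the early-round pool 565/1224 = 46.2% → the early-round pool
The domestic pool wins each department group but the early-round pool wins overall — the comparison reverses. The domestic pool's applicants skew toward Business, which has a lower base rate.

No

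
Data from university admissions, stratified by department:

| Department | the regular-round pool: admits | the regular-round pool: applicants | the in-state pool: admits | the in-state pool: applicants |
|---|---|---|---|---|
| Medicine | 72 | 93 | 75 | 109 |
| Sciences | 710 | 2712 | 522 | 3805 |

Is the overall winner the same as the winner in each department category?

Yes

Medicine: the regular-round pool 72/93 = 77.4%, the in-state pool 75/109 = 68.8% → the regular-round pool
Sciences: the regular-round pool 710/2712 = 26.2%, the in-state pool 522/3805 = 13.7% → the regular-round pool
Overall: the regular-round pool 782/2805 = 27.9%, the in-state pool 597/3914 = 15.3% → the regular-round pool
The regular-round pool wins overall and in every department group — no reversal.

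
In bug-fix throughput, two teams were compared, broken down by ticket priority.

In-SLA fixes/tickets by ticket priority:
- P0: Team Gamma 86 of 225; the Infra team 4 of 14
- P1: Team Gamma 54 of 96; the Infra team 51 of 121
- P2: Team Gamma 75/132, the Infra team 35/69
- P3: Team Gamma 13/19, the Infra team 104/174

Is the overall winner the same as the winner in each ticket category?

P0: Team Gamma 86/225 = 38.2%, the Infra team 4/14 = 28.6% → Team Gamma
P1: Team Gamma 54/96 = 56.2%, the Infra team 51/121 = 42.1% → Team Gamma
P2: Team Gamma 75/132 = 56.8%, the Infra team 35/69 = 50.7% → Team Gamma
P3: Team Gamma 13/19 = 68.4%, the Infra team 104/174 = 59.8% → Team Gamma
Overall: Team Gamma 228/472 = 48.3%, the Infra team 194/378 = 51.3% → the Infra team
Team Gamma wins each ticket group but the Infra team wins overall — the comparison reverses. Team Gamma's tickets skew toward P0, which has a lower base rate.

No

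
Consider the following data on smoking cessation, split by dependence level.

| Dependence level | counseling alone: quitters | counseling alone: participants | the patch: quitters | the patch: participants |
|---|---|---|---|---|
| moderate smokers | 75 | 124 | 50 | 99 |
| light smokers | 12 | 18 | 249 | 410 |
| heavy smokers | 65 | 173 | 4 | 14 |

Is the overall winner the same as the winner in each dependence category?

Moderate smokers: counseling alone 75/124 = 60.5%, the patch 50/99 = 50.5% → counseling alone
Light smokers: counseling alone 12/18 = 66.7%, the patch 249/410 = 60.7% → counseling alone
Heavy smokers: counseling alone 65/173 = 37.6%, the patch 4/14 = 28.6% → counseling alone
Overall: counseling alone 152/315 = 48.3%, the patch 303/523 = 57.9% → the patch
Counseling alone wins each dependence group but the patch wins overall — the comparison reverses. Counseling alone's participants skew toward heavy smokers, which has a lower base rate.

No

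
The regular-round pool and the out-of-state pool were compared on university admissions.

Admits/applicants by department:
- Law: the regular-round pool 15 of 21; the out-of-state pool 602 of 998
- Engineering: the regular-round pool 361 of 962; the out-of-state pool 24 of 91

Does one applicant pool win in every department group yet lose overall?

Yes

Law: the regular-round pool 15/21 = 71.4%, the out-of-state pool 602/998 = 60.3% → the regular-round pool
Engineering: the regular-round pool 361/962 = 37.5%, the out-of-state pool 24/91 = 26.4% → the regular-round pool
Overall: the regular-round pool 376/983 = 38.3%, the out-of-state pool 626/1089 = 57.5% → the out-of-state pool
The regular-round pool wins each department group but the out-of-state pool wins overall — the comparison reverses. The regular-round pool's applicants skew toward Engineering, which has a lower base rate.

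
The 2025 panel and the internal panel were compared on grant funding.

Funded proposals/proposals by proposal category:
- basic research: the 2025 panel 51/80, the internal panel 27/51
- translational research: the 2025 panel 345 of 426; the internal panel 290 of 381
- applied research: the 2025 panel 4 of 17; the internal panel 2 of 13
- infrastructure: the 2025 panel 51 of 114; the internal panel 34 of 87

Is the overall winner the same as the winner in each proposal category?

Basic research: the 2025 panel 51/80 = 63.8%, the internal panel 27/51 = 52.9% → the 2025 panel
Translational research: the 2025 panel 345/426 = 81.0%, the internal panel 290/381 = 76.1% → the 2025 panel
Applied research: the 2025 panel 4/17 = 23.5%, the internal panel 2/13 = 15.4% → the 2025 panel
Infrastructure: the 2025 panel 51/114 = 44.7%, the internal panel 34/87 = 39.1% → the 2025 panel
Overall: the 2025 panel 451/637 = 70.8%, the internal panel 353/532 = 66.4% → the 2025 panel
The 2025 panel wins overall and in every proposal group — no reversal.

Yes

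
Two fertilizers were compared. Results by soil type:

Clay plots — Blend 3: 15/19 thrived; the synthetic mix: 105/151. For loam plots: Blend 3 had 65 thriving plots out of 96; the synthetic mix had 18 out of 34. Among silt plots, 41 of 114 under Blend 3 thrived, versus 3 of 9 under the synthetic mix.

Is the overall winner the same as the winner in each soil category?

No

Clay: Blend 3 15/19 = 78.9%, the synthetic mix 105/151 = 69.5% → Blend 3
Loam: Blend 3 65/96 = 67.7%, the synthetic mix 18/34 = 52.9% → Blend 3
Silt: Blend 3 41/114 = 36.0%, the synthetic mix 3/9 = 33.3% → Blend 3
Overall: Blend 3 121/229 = 52.8%, the synthetic mix 126/194 = 64.9% → the synthetic mix
Blend 3 wins each soil group but the synthetic mix wins overall — the comparison reverses. Blend 3's plots skew toward silt, which has a lower base rate.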